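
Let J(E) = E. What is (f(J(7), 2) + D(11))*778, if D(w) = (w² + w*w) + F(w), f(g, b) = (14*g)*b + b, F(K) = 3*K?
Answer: 367994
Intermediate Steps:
f(g, b) = b + 14*b*g (f(g, b) = 14*b*g + b = b + 14*b*g)
D(w) = 2*w² + 3*w (D(w) = (w² + w*w) + 3*w = (w² + w²) + 3*w = 2*w² + 3*w)
(f(J(7), 2) + D(11))*778 = (2*(1 + 14*7) + 11*(3 + 2*11))*778 = (2*(1 + 98) + 11*(3 + 22))*778 = (2*99 + 11*25)*778 = (198 + 275)*778 = 473*778 = 367994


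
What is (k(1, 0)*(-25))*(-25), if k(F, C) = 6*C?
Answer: 0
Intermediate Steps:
(k(1, 0)*(-25))*(-25) = ((6*0)*(-25))*(-25) = (0*(-25))*(-25) = 0*(-25) = 0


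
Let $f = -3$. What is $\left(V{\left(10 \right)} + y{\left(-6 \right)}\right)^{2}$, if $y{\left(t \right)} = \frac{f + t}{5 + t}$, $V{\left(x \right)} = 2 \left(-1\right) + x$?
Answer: $289$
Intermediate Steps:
$V{\left(x \right)} = -2 + x$
$y{\left(t \right)} = \frac{-3 + t}{5 + t}$
$\left(V{\left(10 \right)} + y{\left(-6 \right)}\right)^{2} = \left(\left(-2 + 10\right) + \frac{-3 - 6}{5 - 6}\right)^{2} = \left(8 + \frac{1}{-1} \left(-9\right)\right)^{2} = \left(8 - -9\right)^{2} = \left(8 + 9\right)^{2} = 17^{2} = 289$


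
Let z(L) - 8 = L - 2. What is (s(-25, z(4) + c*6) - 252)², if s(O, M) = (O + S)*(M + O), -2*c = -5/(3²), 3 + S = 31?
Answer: 85264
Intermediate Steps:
S = 28 (S = -3 + 31 = 28)
z(L) = 6 + L (z(L) = 8 + (L - 2) = 8 + (-2 + L) = 6 + L)
c = 5/18 (c = -(-5)/(2*(3²)) = -(-5)/(2*9) = -½*(-5/9) = 5/18 ≈ 0.27778)
s(O, M) = (28 + O)*(M + O) (s(O, M) = (O + 28)*(M + O) = (28 + O)*(M + O))
(s(-25, z(4) + c*6) - 252)² = (((-25)² + 28*((6 + 4) + (5/18)*6) + 28*(-25) + ((6 + 4) + (5/18)*6)*(-25)) - 252)² = ((625 + 28*(10 + 5/3) - 700 + (10 + 5/3)*(-25)) - 252)² = ((625 + 28*(35/3) - 700 + (35/3)*(-25)) - 252)² = ((625 + 980/3 - 700 - 875/3) - 252)² = (-40 - 252)² = (-292)² = 85264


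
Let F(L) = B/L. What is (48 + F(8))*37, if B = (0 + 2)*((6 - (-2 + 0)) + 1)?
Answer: 7437/4 ≈ 1859.3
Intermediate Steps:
B = 18 (B = 2*((6 - 1*(-2)) + 1) = 2*((6 + 2) + 1) = 2*(8 + 1) = 2*9 = 18)
F(L) = 18/L
(48 + F(8))*37 = (48 + 18/8)*37 = (48 + 18*(⅛))*37 = (48 + 9/4)*37 = (201/4)*37 = 7437/4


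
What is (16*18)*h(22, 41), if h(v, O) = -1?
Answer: -288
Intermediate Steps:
(16*18)*h(22, 41) = (16*18)*(-1) = 288*(-1) = -288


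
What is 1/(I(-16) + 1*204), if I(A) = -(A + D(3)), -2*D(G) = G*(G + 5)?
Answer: 1/232 ≈ 0.0043103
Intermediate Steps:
D(G) = -G*(5 + G)/2 (D(G) = -G*(G + 5)/2 = -G*(5 + G)/2)
I(A) = 12 - A (I(A) = -(A - ½*3*(5 + 3)) = -(A - ½*3*8) = -(A - 12) = -(-12 + A) = 12 - A)
1/(I(-16) + 1*204) = 1/((12 - 1*(-16)) + 1*204) = 1/((12 + 16) + 204) = 1/(28 + 204) = 1/232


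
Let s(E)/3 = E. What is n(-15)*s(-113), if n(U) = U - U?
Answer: 0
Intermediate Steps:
n(U) = 0
s(E) = 3*E
n(-15)*s(-113) = 0*(3*(-113)) = 0*(-339) = 0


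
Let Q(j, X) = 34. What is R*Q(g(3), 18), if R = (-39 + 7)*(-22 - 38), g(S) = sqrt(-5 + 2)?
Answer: 65280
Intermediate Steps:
g(S) = I*sqrt(3) (g(S) = sqrt(-3) = I*sqrt(3))
R = 1920 (R = -32*(-60) = 1920)
R*Q(g(3), 18) = 1920*34 = 65280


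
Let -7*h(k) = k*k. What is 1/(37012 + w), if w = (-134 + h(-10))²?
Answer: 49/2891032 ≈ 1.6949e-5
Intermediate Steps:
h(k) = -k²/7 (h(k) = -k*k/7 = -k²/7)
w = 1077444/49 (w = (-134 - ⅐*(-10)²)² = (-134 - ⅐*100)² = (-134 - 100/7)² = (-1038/7)² = 1077444/49 ≈ 21989.)
1/(37012 + w) = 1/(37012 + 1077444/49) = 1/(2891032/49) = 49/2891032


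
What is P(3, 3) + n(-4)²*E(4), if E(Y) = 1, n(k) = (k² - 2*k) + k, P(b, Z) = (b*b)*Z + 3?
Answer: 430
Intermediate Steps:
P(b, Z) = 3 + Z*b² (P(b, Z) = b²*Z + 3 = Z*b² + 3 = 3 + Z*b²)
n(k) = k² - k
P(3, 3) + n(-4)²*E(4) = (3 + 3*3²) + (-4*(-1 - 4))²*1 = (3 + 3*9) + (-4*(-5))²*1 = (3 + 27) + 20²*1 = 30 + 400*1 = 30 + 400 = 430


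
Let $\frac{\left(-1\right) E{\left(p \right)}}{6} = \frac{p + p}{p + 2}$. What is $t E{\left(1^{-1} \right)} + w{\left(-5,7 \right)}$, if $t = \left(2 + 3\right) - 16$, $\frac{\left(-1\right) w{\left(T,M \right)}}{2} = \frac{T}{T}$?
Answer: $42$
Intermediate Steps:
$w{\left(T,M \right)} = -2$ ($w{\left(T,M \right)} = - 2 \frac{T}{T} = \left(-2\right) 1 = -2$)
$t = -11$ ($t = 5 - 16 = -11$)
$E{\left(p \right)} = - \frac{12 p}{2 + p}$ ($E{\left(p \right)} = - 6 \frac{p + p}{p + 2} = - 6 \frac{2 p}{2 + p} = - \frac{12 p}{2 + p}$)
$t E{\left(1^{-1} \right)} + w{\left(-5,7 \right)} = - 11 \left(- \frac{12}{1 \left(2 + 1^{-1}\right)}\right) - 2 = - 11 \left(\left(-12\right) 1 \frac{1}{2 + 1}\right) - 2 = - 11 \left(\left(-12\right) 1 \cdot \frac{1}{3}\right) - 2 = \left(-11\right) \left(-4\right) - 2 = 44 - 2 = 42$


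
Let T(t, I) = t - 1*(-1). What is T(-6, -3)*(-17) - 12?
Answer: 73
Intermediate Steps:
T(t, I) = 1 + t (T(t, I) = t + 1 = 1 + t)
T(-6, -3)*(-17) - 12 = (1 - 6)*(-17) - 12 = -5*(-17) - 12 = 85 - 12 = 73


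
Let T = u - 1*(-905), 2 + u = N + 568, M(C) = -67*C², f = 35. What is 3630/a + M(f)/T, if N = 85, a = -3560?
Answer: -3722941/69242 ≈ -53.767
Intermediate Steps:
u = 651 (u = -2 + (85 + 568) = -2 + 653 = 651)
T = 1556 (T = 651 - 1*(-905) = 651 + 905 = 1556)
3630/a + M(f)/T = 3630/(-3560) - 67*35²/1556 = 3630*(-1/3560) - 67*1225*(1/1556) = -363/356 - 82075*1/1556 = -363/356 - 82075/1556 = -3722941/69242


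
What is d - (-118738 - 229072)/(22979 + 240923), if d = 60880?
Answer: 8033350785/131951 ≈ 60881.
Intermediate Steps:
d - (-118738 - 229072)/(22979 + 240923) = 60880 - (-118738 - 229072)/(22979 + 240923) = 60880 - (-347810)/263902 = 60880 - 1*(-173905/131951) = 60880 + 173905/131951 = 8033350785/131951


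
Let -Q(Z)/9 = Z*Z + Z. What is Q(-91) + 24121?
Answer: -49589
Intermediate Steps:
Q(Z) = -9*Z - 9*Z² (Q(Z) = -9*(Z*Z + Z) = -9*(Z² + Z) = -9*(Z + Z²) = -9*Z - 9*Z²)
Q(-91) + 24121 = -9*(-91)*(1 - 91) + 24121 = -9*(-91)*(-90) + 24121 = -73710 + 24121 = -49589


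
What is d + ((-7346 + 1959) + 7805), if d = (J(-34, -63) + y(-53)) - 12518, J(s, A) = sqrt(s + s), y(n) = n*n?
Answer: -7291 + 2*I*sqrt(17) ≈ -7291.0 + 8.2462*I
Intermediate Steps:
y(n) = n**2
J(s, A) = sqrt(2)*sqrt(s) (J(s, A) = sqrt(2*s) = sqrt(2)*sqrt(s))
d = -9709 + 2*I*sqrt(17) (d = (sqrt(2)*sqrt(-34) + (-53)**2) - 12518 = (sqrt(2)*(I*sqrt(34)) + 2809) - 12518 = (2*I*sqrt(17) + 2809) - 12518 = (2809 + 2*I*sqrt(17)) - 12518 = -9709 + 2*I*sqrt(17) ≈ -9709.0 + 8.2462*I)
d + ((-7346 + 1959) + 7805) = (-9709 + 2*I*sqrt(17)) + ((-7346 + 1959) + 7805) = (-9709 + 2*I*sqrt(17)) + (-5387 + 7805) = (-9709 + 2*I*sqrt(17)) + 2418 = -7291 + 2*I*sqrt(17)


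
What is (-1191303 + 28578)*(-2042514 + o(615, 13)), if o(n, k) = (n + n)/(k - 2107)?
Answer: 828834087995475/349 ≈ 2.3749e+12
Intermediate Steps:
o(n, k) = 2*n/(-2107 + k) (o(n, k) = (2*n)/(-2107 + k) = 2*n/(-2107 + k))
(-1191303 + 28578)*(-2042514 + o(615, 13)) = (-1191303 + 28578)*(-2042514 + 2*615/(-2107 + 13)) = -1162725*(-2042514 + 2*615/(-2094)) = -1162725*(-2042514 + 2*615*(-1/2094)) = -1162725*(-2042514 - 205/349) = -1162725*(-712837591/349) = 828834087995475/349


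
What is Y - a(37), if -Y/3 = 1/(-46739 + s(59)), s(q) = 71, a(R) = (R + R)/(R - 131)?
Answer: 575619/731132 ≈ 0.78730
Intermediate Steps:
a(R) = 2*R/(-131 + R) (a(R) = (2*R)/(-131 + R) = 2*R/(-131 + R))
Y = 1/15556 (Y = -3/(-46739 + 71) = -3/(-46668) = -3*(-1/46668) = 1/15556 ≈ 6.4284e-5)
Y - a(37) = 1/15556 - 2*37/(-131 + 37) = 1/15556 - 2*37/(-94) = 1/15556 - 2*37*(-1)/94 = 1/15556 - 1*(-37/47) = 1/15556 + 37/47 = 575619/731132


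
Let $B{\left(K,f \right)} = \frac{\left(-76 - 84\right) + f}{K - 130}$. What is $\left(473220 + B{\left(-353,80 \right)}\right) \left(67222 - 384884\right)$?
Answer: $- \frac{72606523035080}{483} \approx -1.5032 \cdot 10^{11}$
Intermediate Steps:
$B{\left(K,f \right)} = \frac{-160 + f}{-130 + K}$
$\left(473220 + B{\left(-353,80 \right)}\right) \left(67222 - 384884\right) = \left(473220 + \frac{-160 + 80}{-130 - 353}\right) \left(67222 - 384884\right) = \left(473220 + \frac{1}{-483} \left(-80\right)\right) \left(-317662\right) = \left(473220 - - \frac{80}{483}\right) \left(-317662\right) = \left(473220 + \frac{80}{483}\right) \left(-317662\right) = \frac{228565340}{483} \left(-317662\right) = - \frac{72606523035080}{483}$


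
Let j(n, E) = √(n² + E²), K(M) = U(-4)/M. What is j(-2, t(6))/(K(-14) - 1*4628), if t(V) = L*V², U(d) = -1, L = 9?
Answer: -28*√26245/64791 ≈ -0.070011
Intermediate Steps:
K(M) = -1/M
t(V) = 9*V²
j(n, E) = √(E² + n²)
j(-2, t(6))/(K(-14) - 1*4628) = √((9*6²)² + (-2)²)/(-1/(-14) - 1*4628) = √((9*36)² + 4)/(-1*(-1/14) - 4628) = √(324² + 4)/(1/14 - 4628) = √(104976 + 4)/(-64791/14) = √104980*(-14/64791) = (2*√26245)*(-14/64791) = -28*√26245/64791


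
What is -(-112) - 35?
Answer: 77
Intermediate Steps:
-(-112) - 35 = -28*(-4) - 35 = 112 - 35 = 77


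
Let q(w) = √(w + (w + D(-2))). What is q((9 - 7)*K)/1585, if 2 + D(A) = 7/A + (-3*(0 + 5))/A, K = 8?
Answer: √34/1585 ≈ 0.0036788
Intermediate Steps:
D(A) = -2 - 8/A (D(A) = -2 + (7/A + (-3*(0 + 5))/A) = -2 + (7/A + (-3*5)/A) = -2 + (7/A - 15/A) = -2 - 8/A)
q(w) = √(2 + 2*w) (q(w) = √(w + (w + (-2 - 8/(-2)))) = √(w + (w + (-2 - 8*(-½)))) = √(w + (w + (-2 + 4))) = √(w + (w + 2)) = √(w + (2 + w)) = √(2 + 2*w))
q((9 - 7)*K)/1585 = √(2 + 2*((9 - 7)*8))/1585 = √(2 + 2*(2*8))*(1/1585) = √(2 + 2*16)*(1/1585) = √(2 + 32)*(1/1585) = √34*(1/1585) = √34/1585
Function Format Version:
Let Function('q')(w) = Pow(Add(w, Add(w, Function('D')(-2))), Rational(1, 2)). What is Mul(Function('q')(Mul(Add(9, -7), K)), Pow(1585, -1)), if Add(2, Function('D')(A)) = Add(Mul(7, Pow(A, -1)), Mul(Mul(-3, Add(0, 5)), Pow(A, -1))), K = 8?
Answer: Mul(Rational(1, 1585), Pow(34, Rational(1, 2))) ≈ 0.0036788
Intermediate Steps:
Function('D')(A) = Add(-2, Mul(-8, Pow(A, -1))) (Function('D')(A) = Add(-2, Add(Mul(7, Pow(A, -1)), Mul(Mul(-3, Add(0, 5)), Pow(A, -1)))) = Add(-2, Add(Mul(7, Pow(A, -1)), Mul(Mul(-3, 5), Pow(A, -1)))) = Add(-2, Add(Mul(7, Pow(A, -1)), Mul(-15, Pow(A, -1)))) = Add(-2, Mul(-8, Pow(A, -1))))
Function('q')(w) = Pow(Add(2, Mul(2, w)), Rational(1, 2)) (Function('q')(w) = Pow(Add(w, Add(w, Add(-2, Mul(-8, Pow(-2, -1))))), Rational(1, 2)) = Pow(Add(w, Add(w, Add(-2, Mul(-8, Rational(-1, 2))))), Rational(1, 2)) = Pow(Add(w, Add(w, Add(-2, 4))), Rational(1, 2)) = Pow(Add(w, Add(w, 2)), Rational(1, 2)) = Pow(Add(w, Add(2, w)), Rational(1, 2)) = Pow(Add(2, Mul(2, w)), Rational(1, 2)))
Mul(Function('q')(Mul(Add(9, -7), K)), Pow(1585, -1)) = Mul(Pow(Add(2, Mul(2, Mul(Add(9, -7), 8))), Rational(1, 2)), Pow(1585, -1)) = Mul(Pow(Add(2, Mul(2, Mul(2, 8))), Rational(1, 2)), Rational(1, 1585)) = Mul(Pow(Add(2, Mul(2, 16)), Rational(1, 2)), Rational(1, 1585)) = Mul(Pow(Add(2, 32), Rational(1, 2)), Rational(1, 1585)) = Mul(Pow(34, Rational(1, 2)), Rational(1, 1585)) = Mul(Rational(1, 1585), Pow(34, Rational(1, 2)))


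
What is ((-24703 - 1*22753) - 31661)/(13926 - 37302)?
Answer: 79117/23376 ≈ 3.3845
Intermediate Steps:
((-24703 - 1*22753) - 31661)/(13926 - 37302) = ((-24703 - 22753) - 31661)/(-23376) = (-47456 - 31661)*(-1/23376) = -79117*(-1/23376) = 79117/23376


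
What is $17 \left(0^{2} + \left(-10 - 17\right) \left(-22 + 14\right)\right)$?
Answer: $3672$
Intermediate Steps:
$17 \left(0^{2} + \left(-10 - 17\right) \left(-22 + 14\right)\right) = 17 \left(0 - -216\right) = 17 \left(0 + 216\right) = 17 \cdot 216 = 3672$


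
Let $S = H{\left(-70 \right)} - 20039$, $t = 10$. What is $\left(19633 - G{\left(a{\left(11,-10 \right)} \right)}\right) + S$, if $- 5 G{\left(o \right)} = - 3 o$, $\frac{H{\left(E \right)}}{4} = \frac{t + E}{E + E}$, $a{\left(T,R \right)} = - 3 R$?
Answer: $- \frac{2956}{7} \approx -422.29$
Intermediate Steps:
$H{\left(E \right)} = \frac{2 \left(10 + E\right)}{E}$ ($H{\left(E \right)} = 4 \frac{10 + E}{E + E} = 4 \frac{10 + E}{2 E} = \frac{2 \left(10 + E\right)}{E}$)
$G{\left(o \right)} = \frac{3 o}{5}$ ($G{\left(o \right)} = - \frac{\left(-3\right) o}{5} = \frac{3 o}{5}$)
$S = - \frac{140261}{7}$ ($S = \left(2 + \frac{20}{-70}\right) - 20039 = \left(2 + 20 \left(- \frac{1}{70}\right)\right) - 20039 = \left(2 - \frac{2}{7}\right) - 20039 = \frac{12}{7} - 20039 = - \frac{140261}{7} \approx -20037.0$)
$\left(19633 - G{\left(a{\left(11,-10 \right)} \right)}\right) + S = \left(19633 - \frac{3 \left(\left(-3\right) \left(-10\right)\right)}{5}\right) - \frac{140261}{7} = \left(19633 - \frac{3}{5} \cdot 30\right) - \frac{140261}{7} = \left(19633 - 18\right) - \frac{140261}{7} = 19615 - \frac{140261}{7} = - \frac{2956}{7}$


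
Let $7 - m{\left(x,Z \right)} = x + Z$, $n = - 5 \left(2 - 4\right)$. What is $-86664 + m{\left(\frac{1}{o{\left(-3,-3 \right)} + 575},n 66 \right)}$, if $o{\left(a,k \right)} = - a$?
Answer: $- \frac{50469227}{578} \approx -87317.0$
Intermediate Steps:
$n = 10$ ($n = \left(-5\right) \left(-2\right) = 10$)
$m{\left(x,Z \right)} = 7 - Z - x$ ($m{\left(x,Z \right)} = 7 - \left(x + Z\right) = 7 - \left(Z + x\right) = 7 - Z - x$)
$-86664 + m{\left(\frac{1}{o{\left(-3,-3 \right)} + 575},n 66 \right)} = -86664 - \left(-7 + 660 + \frac{1}{\left(-1\right) \left(-3\right) + 575}\right) = -86664 - \left(653 + \frac{1}{3 + 575}\right) = -86664 - \frac{377435}{578} = - \frac{50469227}{578}$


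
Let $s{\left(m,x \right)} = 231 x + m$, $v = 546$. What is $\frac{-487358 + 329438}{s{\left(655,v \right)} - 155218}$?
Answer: $\frac{52640}{9479} \approx 5.5533$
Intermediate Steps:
$s{\left(m,x \right)} = m + 231 x$
$\frac{-487358 + 329438}{s{\left(655,v \right)} - 155218} = \frac{-487358 + 329438}{\left(655 + 231 \cdot 546\right) - 155218} = - \frac{157920}{\left(655 + 126126\right) - 155218} = - \frac{157920}{126781 - 155218} = - \frac{157920}{-28437} = \left(-157920\right) \left(- \frac{1}{28437}\right) = \frac{52640}{9479}$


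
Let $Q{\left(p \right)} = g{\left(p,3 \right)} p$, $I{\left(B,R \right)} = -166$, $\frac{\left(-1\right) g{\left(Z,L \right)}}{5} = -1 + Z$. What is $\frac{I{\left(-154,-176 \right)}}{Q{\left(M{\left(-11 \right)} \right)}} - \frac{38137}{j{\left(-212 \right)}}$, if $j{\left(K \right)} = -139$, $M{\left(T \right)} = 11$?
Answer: $\frac{10499212}{38225} \approx 274.67$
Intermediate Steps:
$g{\left(Z,L \right)} = 5 - 5 Z$ ($g{\left(Z,L \right)} = - 5 \left(-1 + Z\right) = 5 - 5 Z$)
$Q{\left(p \right)} = p \left(5 - 5 p\right)$ ($Q{\left(p \right)} = \left(5 - 5 p\right) p = p \left(5 - 5 p\right)$)
$\frac{I{\left(-154,-176 \right)}}{Q{\left(M{\left(-11 \right)} \right)}} - \frac{38137}{j{\left(-212 \right)}} = - \frac{166}{5 \cdot 11 \left(1 - 11\right)} - \frac{38137}{-139} = - \frac{166}{5 \cdot 11 \left(1 - 11\right)} - - \frac{38137}{139} = - \frac{166}{5 \cdot 11 \left(-10\right)} + \frac{38137}{139} = - \frac{166}{-550} + \frac{38137}{139} = \left(-166\right) \left(- \frac{1}{550}\right) + \frac{38137}{139} = \frac{83}{275} + \frac{38137}{139} = \frac{10499212}{38225}$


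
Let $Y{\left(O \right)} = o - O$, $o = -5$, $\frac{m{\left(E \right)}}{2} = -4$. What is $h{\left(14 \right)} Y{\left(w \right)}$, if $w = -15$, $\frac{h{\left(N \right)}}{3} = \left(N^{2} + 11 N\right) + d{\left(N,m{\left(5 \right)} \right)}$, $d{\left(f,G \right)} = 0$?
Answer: $10500$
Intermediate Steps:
$m{\left(E \right)} = -8$ ($m{\left(E \right)} = 2 \left(-4\right) = -8$)
$h{\left(N \right)} = 3 N^{2} + 33 N$ ($h{\left(N \right)} = 3 \left(\left(N^{2} + 11 N\right) + 0\right) = 3 \left(N^{2} + 11 N\right) = 3 N^{2} + 33 N$)
$Y{\left(O \right)} = -5 - O$
$h{\left(14 \right)} Y{\left(w \right)} = 3 \cdot 14 \left(11 + 14\right) \left(-5 - -15\right) = 3 \cdot 14 \cdot 25 \left(-5 + 15\right) = 1050 \cdot 10 = 10500$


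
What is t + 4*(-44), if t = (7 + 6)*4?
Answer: -124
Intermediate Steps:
t = 52 (t = 13*4 = 52)
t + 4*(-44) = 52 + 4*(-44) = 52 - 176 = -124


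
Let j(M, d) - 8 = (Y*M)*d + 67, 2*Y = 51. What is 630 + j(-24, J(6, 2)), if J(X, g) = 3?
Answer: -1131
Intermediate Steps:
Y = 51/2 (Y = (½)*51 = 51/2 ≈ 25.500)
j(M, d) = 75 + 51*M*d/2 (j(M, d) = 8 + ((51*M/2)*d + 67) = 8 + (51*M*d/2 + 67) = 8 + (67 + 51*M*d/2) = 75 + 51*M*d/2)
630 + j(-24, J(6, 2)) = 630 + (75 + (51/2)*(-24)*3) = 630 + (75 - 1836) = 630 - 1761 = -1131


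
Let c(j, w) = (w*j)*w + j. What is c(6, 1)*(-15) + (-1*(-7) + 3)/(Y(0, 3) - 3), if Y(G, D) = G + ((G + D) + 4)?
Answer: -355/2 ≈ -177.50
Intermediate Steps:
c(j, w) = j + j*w**2 (c(j, w) = (j*w)*w + j = j*w**2 + j = j + j*w**2)
Y(G, D) = 4 + D + 2*G (Y(G, D) = G + ((D + G) + 4) = G + (4 + D + G) = 4 + D + 2*G)
c(6, 1)*(-15) + (-1*(-7) + 3)/(Y(0, 3) - 3) = (6*(1 + 1**2))*(-15) + (-1*(-7) + 3)/((4 + 3 + 2*0) - 3) = (6*(1 + 1))*(-15) + (7 + 3)/((4 + 3 + 0) - 3) = (6*2)*(-15) + 10/(7 - 3) = 12*(-15) + 10/4 = -180 + 10*(1/4) = -180 + 5/2 = -355/2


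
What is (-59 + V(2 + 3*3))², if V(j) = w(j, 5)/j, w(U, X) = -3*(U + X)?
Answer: 485809/121 ≈ 4014.9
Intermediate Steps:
w(U, X) = -3*U - 3*X
V(j) = (-15 - 3*j)/j (V(j) = (-3*j - 3*5)/j = (-3*j - 15)/j = (-15 - 3*j)/j)
(-59 + V(2 + 3*3))² = (-59 + (-3 - 15/(2 + 3*3)))² = (-59 + (-3 - 15/(2 + 9)))² = (-59 + (-3 - 15/11))² = (-59 - 48/11)² = (-697/11)² = 485809/121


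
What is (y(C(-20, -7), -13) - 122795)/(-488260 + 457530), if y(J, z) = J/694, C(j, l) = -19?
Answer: 85219749/21326620 ≈ 3.9959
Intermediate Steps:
y(J, z) = J/694 (y(J, z) = J*(1/694) = J/694)
(y(C(-20, -7), -13) - 122795)/(-488260 + 457530) = ((1/694)*(-19) - 122795)/(-488260 + 457530) = (-19/694 - 122795)/(-30730) = -85219749/694*(-1/30730) = 85219749/21326620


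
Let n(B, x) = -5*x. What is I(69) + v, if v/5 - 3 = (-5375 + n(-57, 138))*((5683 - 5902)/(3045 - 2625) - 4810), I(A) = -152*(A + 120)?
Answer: 4083809781/28 ≈ 1.4585e+8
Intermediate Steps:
I(A) = -18240 - 152*A (I(A) = -152*(120 + A) = -18240 - 152*A)
v = 4084614165/28 (v = 15 + 5*((-5375 - 5*138)*((5683 - 5902)/(3045 - 2625) - 4810)) = 15 + 5*((-5375 - 690)*(-219/420 - 4810)) = 15 + 5*(-6065*(-219*1/420 - 4810)) = 15 + 5*(-6065*(-73/140 - 4810)) = 15 + 5*(-6065*(-673473/140)) = 15 + 5*(816922749/28) = 15 + 4084613745/28 = 4084614165/28 ≈ 1.4588e+8)
I(69) + v = (-18240 - 152*69) + 4084614165/28 = (-18240 - 10488) + 4084614165/28 = -28728 + 4084614165/28 = 4083809781/28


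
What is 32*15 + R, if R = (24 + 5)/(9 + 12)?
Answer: 10109/21 ≈ 481.38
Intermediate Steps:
R = 29/21 ≈ 1.3810
32*15 + R = 32*15 + 29/21 = 480 + 29/21 = 10109/21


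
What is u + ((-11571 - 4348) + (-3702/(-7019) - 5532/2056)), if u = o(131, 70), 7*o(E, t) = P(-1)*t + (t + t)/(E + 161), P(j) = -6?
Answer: -4208891668669/263366918 ≈ -15981.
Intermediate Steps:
o(E, t) = -6*t/7 + 2*t/(7*(161 + E)) (o(E, t) = (-6*t + (t + t)/(E + 161))/7 = (-6*t + (2*t)/(161 + E))/7 = (-6*t + 2*t/(161 + E))/7 = -6*t/7 + 2*t/(7*(161 + E)))
u = -4375/73 (u = (2/7)*70*(-482 - 3*131)/(161 + 131) = (2/7)*70*(-482 - 393)/292 = (2/7)*70*(1/292)*(-875) = -4375/73 ≈ -59.932)
u + ((-11571 - 4348) + (-3702/(-7019) - 5532/2056)) = -4375/73 + ((-11571 - 4348) + (-3702/(-7019) - 5532/2056)) = -4375/73 + (-15919 + (-3702*(-1/7019) - 5532*1/2056)) = -4375/73 + (-15919 + (3702/7019 - 1383/514)) = -4375/73 + (-15919 - 7804449/3607766) = -4375/73 - 57439831403/3607766 = -4208891668669/263366918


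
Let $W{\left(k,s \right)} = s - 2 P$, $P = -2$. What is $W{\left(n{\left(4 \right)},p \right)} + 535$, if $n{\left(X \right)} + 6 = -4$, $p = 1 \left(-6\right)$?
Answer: $533$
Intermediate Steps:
$p = -6$
$n{\left(X \right)} = -10$ ($n{\left(X \right)} = -6 - 4 = -10$)
$W{\left(k,s \right)} = 4 + s$ ($W{\left(k,s \right)} = s - -4 = s + 4 = 4 + s$)
$W{\left(n{\left(4 \right)},p \right)} + 535 = \left(4 - 6\right) + 535 = -2 + 535 = 533$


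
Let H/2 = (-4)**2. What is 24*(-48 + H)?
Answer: -384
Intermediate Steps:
H = 32 (H = 2*(-4)**2 = 2*16 = 32)
24*(-48 + H) = 24*(-48 + 32) = 24*(-16) = -384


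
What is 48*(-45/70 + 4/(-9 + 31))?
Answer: -1704/77 ≈ -22.130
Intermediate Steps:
48*(-45/70 + 4/(-9 + 31)) = 48*(-45*1/70 + 4/22) = 48*(-9/14 + 4*(1/22)) = 48*(-9/14 + 2/11) = 48*(-71/154) = -1704/77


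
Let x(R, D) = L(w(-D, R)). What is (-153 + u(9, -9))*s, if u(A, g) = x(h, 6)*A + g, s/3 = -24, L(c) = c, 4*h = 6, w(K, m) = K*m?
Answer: 17496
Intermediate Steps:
h = 3/2 (h = (¼)*6 = 3/2 ≈ 1.5000)
x(R, D) = -D*R (x(R, D) = (-D)*R = -D*R)
s = -72 (s = 3*(-24) = -72)
u(A, g) = g - 9*A (u(A, g) = (-1*6*3/2)*A + g = -9*A + g = g - 9*A)
(-153 + u(9, -9))*s = (-153 + (-9 - 9*9))*(-72) = (-153 + (-9 - 81))*(-72) = (-153 - 90)*(-72) = -243*(-72) = 17496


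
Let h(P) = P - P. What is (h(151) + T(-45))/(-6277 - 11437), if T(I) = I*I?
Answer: -2025/17714 ≈ -0.11432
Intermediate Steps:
T(I) = I²
h(P) = 0
(h(151) + T(-45))/(-6277 - 11437) = (0 + (-45)²)/(-6277 - 11437) = (0 + 2025)/(-17714) = 2025*(-1/17714) = -2025/17714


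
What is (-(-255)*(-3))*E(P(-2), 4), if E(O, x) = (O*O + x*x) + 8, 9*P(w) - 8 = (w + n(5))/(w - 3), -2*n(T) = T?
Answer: -3439457/180 ≈ -19108.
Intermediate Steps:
n(T) = -T/2
P(w) = 8/9 + (-5/2 + w)/(9*(-3 + w)) (P(w) = 8/9 + ((w - ½*5)/(w - 3))/9 = 8/9 + ((w - 5/2)/(-3 + w))/9 = 8/9 + ((-5/2 + w)/(-3 + w))/9 = 8/9 + (-5/2 + w)/(9*(-3 + w)))
E(O, x) = 8 + O² + x² (E(O, x) = (O² + x²) + 8 = 8 + O² + x²)
(-(-255)*(-3))*E(P(-2), 4) = (-(-255)*(-3))*(8 + ((-53/18 - 2)/(-3 - 2))² + 4²) = (-15*51)*(8 + (-89/18/(-5))² + 16) = -765*(8 + (-⅕*(-89/18))² + 16) = -765*(8 + (89/90)² + 16) = -765*(8 + 7921/8100 + 16) = -765*202321/8100 = -3439457/180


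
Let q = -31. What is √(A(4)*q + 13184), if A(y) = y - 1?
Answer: √13091 ≈ 114.42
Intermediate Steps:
A(y) = -1 + y
√(A(4)*q + 13184) = √((-1 + 4)*(-31) + 13184) = √(3*(-31) + 13184) = √(-93 + 13184) = √13091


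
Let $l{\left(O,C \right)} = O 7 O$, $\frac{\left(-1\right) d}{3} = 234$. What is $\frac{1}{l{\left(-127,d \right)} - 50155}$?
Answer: $\frac{1}{62748} \approx 1.5937 \cdot 10^{-5}$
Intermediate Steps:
$d = -702$ ($d = \left(-3\right) 234 = -702$)
$l{\left(O,C \right)} = 7 O^{2}$ ($l{\left(O,C \right)} = 7 O O = 7 O^{2}$)
$\frac{1}{l{\left(-127,d \right)} - 50155} = \frac{1}{7 \left(-127\right)^{2} - 50155} = \frac{1}{7 \cdot 16129 - 50155} = \frac{1}{112903 - 50155} = \frac{1}{62748}$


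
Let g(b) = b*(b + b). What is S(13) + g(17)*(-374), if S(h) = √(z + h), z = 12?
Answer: -216167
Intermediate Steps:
g(b) = 2*b² (g(b) = b*(2*b) = 2*b²)
S(h) = √(12 + h)
S(13) + g(17)*(-374) = √(12 + 13) + (2*17²)*(-374) = √25 + (2*289)*(-374) = 5 + 578*(-374) = 5 - 216172 = -216167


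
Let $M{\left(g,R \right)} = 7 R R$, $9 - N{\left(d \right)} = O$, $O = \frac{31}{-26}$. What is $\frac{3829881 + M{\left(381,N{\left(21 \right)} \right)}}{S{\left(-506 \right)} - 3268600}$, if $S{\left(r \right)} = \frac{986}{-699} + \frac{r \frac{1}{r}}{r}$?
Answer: $- \frac{457943738043957}{390756631309070} \approx -1.1719$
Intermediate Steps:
$O = - \frac{31}{26}$ ($O = 31 \left(- \frac{1}{26}\right) = - \frac{31}{26} \approx -1.1923$)
$N{\left(d \right)} = \frac{265}{26}$ ($N{\left(d \right)} = 9 - - \frac{31}{26} = 9 + \frac{31}{26} = \frac{265}{26}$)
$M{\left(g,R \right)} = 7 R^{2}$
$S{\left(r \right)} = - \frac{986}{699} + \frac{1}{r}$ ($S{\left(r \right)} = 986 \left(- \frac{1}{699}\right) + 1 \frac{1}{r} = - \frac{986}{699} + \frac{1}{r}$)
$\frac{3829881 + M{\left(381,N{\left(21 \right)} \right)}}{S{\left(-506 \right)} - 3268600} = \frac{3829881 + 7 \left(\frac{265}{26}\right)^{2}}{\left(- \frac{986}{699} + \frac{1}{-506}\right) - 3268600} = \frac{3829881 + 7 \cdot \frac{70225}{676}}{\left(- \frac{986}{699} - \frac{1}{506}\right) - 3268600} = \frac{3829881 + \frac{491575}{676}}{- \frac{499615}{353694} - 3268600} = \frac{2589491131}{676 \left(- \frac{1156084708015}{353694}\right)} = \frac{2589491131}{676} \left(- \frac{353694}{1156084708015}\right) = - \frac{457943738043957}{390756631309070}$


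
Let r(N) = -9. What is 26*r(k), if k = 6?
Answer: -234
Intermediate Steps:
26*r(k) = 26*(-9) = -234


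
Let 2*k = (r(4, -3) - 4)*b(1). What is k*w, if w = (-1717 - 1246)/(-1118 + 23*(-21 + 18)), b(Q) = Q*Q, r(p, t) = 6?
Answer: 2963/1187 ≈ 2.4962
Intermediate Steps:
b(Q) = Q²
w = 2963/1187 (w = -2963/(-1118 + 23*(-3)) = -2963/(-1118 - 69) = -2963/(-1187) = -2963*(-1/1187) = 2963/1187 ≈ 2.4962)
k = 1 (k = ((6 - 4)*1²)/2 = (2*1)/2 = (½)*2 = 1)
k*w = 1*(2963/1187) = 2963/1187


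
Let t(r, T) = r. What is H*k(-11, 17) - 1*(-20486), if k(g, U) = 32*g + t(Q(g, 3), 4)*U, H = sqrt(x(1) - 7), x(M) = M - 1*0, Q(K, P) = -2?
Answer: 20486 - 386*I*sqrt(6) ≈ 20486.0 - 945.5*I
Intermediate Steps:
x(M) = M (x(M) = M + 0 = M)
H = I*sqrt(6) (H = sqrt(1 - 7) = sqrt(-6) = I*sqrt(6) ≈ 2.4495*I)
k(g, U) = -2*U + 32*g (k(g, U) = 32*g - 2*U = -2*U + 32*g)
H*k(-11, 17) - 1*(-20486) = (I*sqrt(6))*(-2*17 + 32*(-11)) - 1*(-20486) = (I*sqrt(6))*(-34 - 352) + 20486 = (I*sqrt(6))*(-386) + 20486 = -386*I*sqrt(6) + 20486 = 20486 - 386*I*sqrt(6)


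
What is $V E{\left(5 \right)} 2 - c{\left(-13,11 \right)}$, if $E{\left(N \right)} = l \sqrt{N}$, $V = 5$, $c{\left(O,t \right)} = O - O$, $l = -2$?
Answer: $- 20 \sqrt{5} \approx -44.721$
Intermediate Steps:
$c{\left(O,t \right)} = 0$
$E{\left(N \right)} = - 2 \sqrt{N}$
$V E{\left(5 \right)} 2 - c{\left(-13,11 \right)} = 5 \left(- 2 \sqrt{5}\right) 2 - 0 = - 10 \sqrt{5} \cdot 2 + 0 = - 20 \sqrt{5} + 0 = - 20 \sqrt{5}$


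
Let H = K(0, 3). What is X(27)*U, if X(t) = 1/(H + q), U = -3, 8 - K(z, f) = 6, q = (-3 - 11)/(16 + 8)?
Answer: -36/17 ≈ -2.1176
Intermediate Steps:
q = -7/12 (q = -14/24 = -14*1/24 = -7/12 ≈ -0.58333)
K(z, f) = 2 (K(z, f) = 8 - 1*6 = 8 - 6 = 2)
H = 2
X(t) = 12/17 (X(t) = 1/(2 - 7/12) = 1/(17/12) = 12/17)
X(27)*U = (12/17)*(-3) = -36/17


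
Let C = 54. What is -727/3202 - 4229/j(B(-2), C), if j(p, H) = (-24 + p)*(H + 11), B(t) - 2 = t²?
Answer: 3172667/936585 ≈ 3.3875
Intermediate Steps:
B(t) = 2 + t²
j(p, H) = (-24 + p)*(11 + H)
-727/3202 - 4229/j(B(-2), C) = -727/3202 - 4229/(-264 - 24*54 + 11*(2 + (-2)²) + 54*(2 + (-2)²)) = -727*1/3202 - 4229/(-264 - 1296 + 11*(2 + 4) + 54*(2 + 4)) = -727/3202 - 4229/(-264 - 1296 + 11*6 + 54*6) = -727/3202 - 4229/(-264 - 1296 + 66 + 324) = -727/3202 - 4229/(-1170) = -727/3202 - 4229*(-1/1170) = -727/3202 + 4229/1170 = 3172667/936585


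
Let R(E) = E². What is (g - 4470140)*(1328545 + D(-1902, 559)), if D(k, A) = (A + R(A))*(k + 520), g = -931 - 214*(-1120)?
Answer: 1824968197244385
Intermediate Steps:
g = 238749 (g = -931 + 239680 = 238749)
D(k, A) = (520 + k)*(A + A²) (D(k, A) = (A + A²)*(k + 520) = (A + A²)*(520 + k) = (520 + k)*(A + A²))
(g - 4470140)*(1328545 + D(-1902, 559)) = (238749 - 4470140)*(1328545 + 559*(520 - 1902 + 520*559 + 559*(-1902))) = -4231391*(1328545 + 559*(520 - 1902 + 290680 - 1063218)) = -4231391*(1328545 + 559*(-773920)) = -4231391*(1328545 - 432621280) = -4231391*(-431292735) = 1824968197244385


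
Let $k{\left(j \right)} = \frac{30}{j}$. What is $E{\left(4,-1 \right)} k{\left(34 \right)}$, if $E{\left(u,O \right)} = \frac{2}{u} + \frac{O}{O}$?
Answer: $\frac{45}{34} \approx 1.3235$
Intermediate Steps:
$E{\left(u,O \right)} = 1 + \frac{2}{u}$ ($E{\left(u,O \right)} = \frac{2}{u} + 1 = 1 + \frac{2}{u}$)
$E{\left(4,-1 \right)} k{\left(34 \right)} = \frac{2 + 4}{4} \cdot \frac{30}{34} = \frac{1}{4} \cdot 6 \cdot 30 \cdot \frac{1}{34} = \frac{3}{2} \cdot \frac{15}{17} = \frac{45}{34}$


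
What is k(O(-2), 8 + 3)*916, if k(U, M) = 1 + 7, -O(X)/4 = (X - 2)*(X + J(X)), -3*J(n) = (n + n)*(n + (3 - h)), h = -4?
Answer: 7328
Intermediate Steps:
J(n) = -2*n*(7 + n)/3 (J(n) = -(n + n)*(n + (3 - 1*(-4)))/3 = -2*n*(n + (3 + 4))/3 = -2*n*(n + 7)/3 = -2*n*(7 + n)/3)
O(X) = -4*(-2 + X)*(X - 2*X*(7 + X)/3) (O(X) = -4*(X - 2)*(X - 2*X*(7 + X)/3) = -4*(-2 + X)*(X - 2*X*(7 + X)/3))
k(U, M) = 8
k(O(-2), 8 + 3)*916 = 8*916 = 7328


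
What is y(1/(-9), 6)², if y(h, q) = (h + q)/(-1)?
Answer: 2809/81 ≈ 34.679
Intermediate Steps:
y(h, q) = -h - q (y(h, q) = (h + q)*(-1) = -h - q)
y(1/(-9), 6)² = (-1/(-9) - 1*6)² = (-1*(-⅑) - 6)² = (⅑ - 6)² = (-53/9)² = 2809/81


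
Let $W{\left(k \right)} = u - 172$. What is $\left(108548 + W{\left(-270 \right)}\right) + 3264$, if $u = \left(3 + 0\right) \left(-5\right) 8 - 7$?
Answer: $111513$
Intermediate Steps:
$u = -127$ ($u = 3 \left(-5\right) 8 - 7 = \left(-15\right) 8 - 7 = -120 - 7 = -127$)
$W{\left(k \right)} = -299$ ($W{\left(k \right)} = -127 - 172 = -299$)
$\left(108548 + W{\left(-270 \right)}\right) + 3264 = \left(108548 - 299\right) + 3264 = 108249 + 3264 = 111513$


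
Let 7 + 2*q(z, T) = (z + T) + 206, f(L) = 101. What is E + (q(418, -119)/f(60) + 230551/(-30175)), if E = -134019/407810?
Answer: -1368091333877/248574468350 ≈ -5.5037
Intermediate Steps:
q(z, T) = 199/2 + T/2 + z/2 (q(z, T) = -7/2 + ((z + T) + 206)/2 = -7/2 + ((T + z) + 206)/2 = -7/2 + (206 + T + z)/2 = -7/2 + (103 + T/2 + z/2) = 199/2 + T/2 + z/2)
E = -134019/407810 (E = -134019*1/407810 = -134019/407810 ≈ -0.32863)
E + (q(418, -119)/f(60) + 230551/(-30175)) = -134019/407810 + ((199/2 + (½)*(-119) + (½)*418)/101 + 230551/(-30175)) = -134019/407810 + ((199/2 - 119/2 + 209)*(1/101) + 230551*(-1/30175)) = -134019/407810 + (249*(1/101) - 230551/30175) = -134019/407810 + (249/101 - 230551/30175) = -134019/407810 - 15772076/3047675 = -1368091333877/248574468350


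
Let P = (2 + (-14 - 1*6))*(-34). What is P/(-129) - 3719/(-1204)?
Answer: -1993/1204 ≈ -1.6553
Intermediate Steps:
P = 612 (P = (2 + (-14 - 6))*(-34) = (2 - 20)*(-34) = -18*(-34) = 612)
P/(-129) - 3719/(-1204) = 612/(-129) - 3719/(-1204) = 612*(-1/129) - 3719*(-1/1204) = -204/43 + 3719/1204 = -1993/1204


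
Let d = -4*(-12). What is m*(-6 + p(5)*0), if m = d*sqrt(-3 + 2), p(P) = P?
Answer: -288*I ≈ -288.0*I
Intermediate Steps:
d = 48
m = 48*I (m = 48*sqrt(-3 + 2) = 48*sqrt(-1) = 48*I ≈ 48.0*I)
m*(-6 + p(5)*0) = (48*I)*(-6 + 5*0) = (48*I)*(-6 + 0) = (48*I)*(-6) = -288*I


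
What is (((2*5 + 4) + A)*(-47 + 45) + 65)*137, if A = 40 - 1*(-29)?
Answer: -13837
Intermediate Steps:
A = 69 (A = 40 + 29 = 69)
(((2*5 + 4) + A)*(-47 + 45) + 65)*137 = (((2*5 + 4) + 69)*(-47 + 45) + 65)*137 = (((10 + 4) + 69)*(-2) + 65)*137 = ((14 + 69)*(-2) + 65)*137 = (83*(-2) + 65)*137 = (-166 + 65)*137 = -101*137 = -13837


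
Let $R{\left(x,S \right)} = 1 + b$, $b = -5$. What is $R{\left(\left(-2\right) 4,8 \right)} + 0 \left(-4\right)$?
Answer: $-4$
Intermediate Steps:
$R{\left(x,S \right)} = -4$ ($R{\left(x,S \right)} = 1 - 5 = -4$)
$R{\left(\left(-2\right) 4,8 \right)} + 0 \left(-4\right) = -4 + 0 \left(-4\right) = -4 + 0 = -4$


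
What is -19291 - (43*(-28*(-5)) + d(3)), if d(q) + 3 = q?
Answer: -25311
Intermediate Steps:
d(q) = -3 + q
-19291 - (43*(-28*(-5)) + d(3)) = -19291 - (43*(-28*(-5)) + (-3 + 3)) = -19291 - (43*140 + 0) = -19291 - (6020 + 0) = -19291 - 1*6020 = -19291 - 6020 = -25311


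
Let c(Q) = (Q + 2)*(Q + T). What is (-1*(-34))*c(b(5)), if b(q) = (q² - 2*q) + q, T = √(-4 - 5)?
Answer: 14960 + 2244*I ≈ 14960.0 + 2244.0*I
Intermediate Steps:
T = 3*I (T = √(-9) = 3*I ≈ 3.0*I)
b(q) = q² - q
c(Q) = (2 + Q)*(Q + 3*I) (c(Q) = (Q + 2)*(Q + 3*I) = (2 + Q)*(Q + 3*I))
(-1*(-34))*c(b(5)) = (-1*(-34))*((5*(-1 + 5))² + 6*I + (5*(-1 + 5))*(2 + 3*I)) = 34*((5*4)² + 6*I + (5*4)*(2 + 3*I)) = 34*(20² + 6*I + 20*(2 + 3*I)) = 34*(400 + 6*I + (40 + 60*I)) = 34*(440 + 66*I) = 14960 + 2244*I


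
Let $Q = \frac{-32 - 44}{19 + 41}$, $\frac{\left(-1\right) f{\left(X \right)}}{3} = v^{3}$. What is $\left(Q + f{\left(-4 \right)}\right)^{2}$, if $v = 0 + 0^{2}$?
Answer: $\frac{361}{225} \approx 1.6044$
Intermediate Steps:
$v = 0$ ($v = 0 + 0 = 0$)
$f{\left(X \right)} = 0$ ($f{\left(X \right)} = - 3 \cdot 0^{3} = \left(-3\right) 0 = 0$)
$Q = - \frac{19}{15}$ ($Q = - \frac{76}{60} = \left(-76\right) \frac{1}{60} = - \frac{19}{15} \approx -1.2667$)
$\left(Q + f{\left(-4 \right)}\right)^{2} = \left(- \frac{19}{15} + 0\right)^{2} = \left(- \frac{19}{15}\right)^{2} = \frac{361}{225}$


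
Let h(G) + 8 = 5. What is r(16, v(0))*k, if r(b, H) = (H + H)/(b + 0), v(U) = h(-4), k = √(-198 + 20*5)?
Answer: -21*I*√2/8 ≈ -3.7123*I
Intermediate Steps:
k = 7*I*√2 (k = √(-198 + 100) = √(-98) = 7*I*√2 ≈ 9.8995*I)
h(G) = -3 (h(G) = -8 + 5 = -3)
v(U) = -3
r(b, H) = 2*H/b (r(b, H) = (2*H)/b = 2*H/b)
r(16, v(0))*k = (2*(-3)/16)*(7*I*√2) = (2*(-3)*(1/16))*(7*I*√2) = -21*I*√2/8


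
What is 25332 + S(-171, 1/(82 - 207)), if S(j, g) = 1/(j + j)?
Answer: 8663543/342 ≈ 25332.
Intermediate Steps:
S(j, g) = 1/(2*j)
25332 + S(-171, 1/(82 - 207)) = 25332 + (½)/(-171) = 25332 + (½)*(-1/171) = 25332 - 1/342 = 8663543/342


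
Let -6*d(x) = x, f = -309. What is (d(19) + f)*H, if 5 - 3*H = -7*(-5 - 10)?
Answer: 93650/9 ≈ 10406.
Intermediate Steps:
d(x) = -x/6
H = -100/3 (H = 5/3 - (-7)*(-5 - 10)/3 = 5/3 - (-7)*(-15)/3 = 5/3 - ⅓*105 = 5/3 - 35 = -100/3 ≈ -33.333)
(d(19) + f)*H = (-⅙*19 - 309)*(-100/3) = (-19/6 - 309)*(-100/3) = -1873/6*(-100/3) = 93650/9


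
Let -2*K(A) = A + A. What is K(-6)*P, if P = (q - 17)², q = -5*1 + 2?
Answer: 2400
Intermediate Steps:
K(A) = -A (K(A) = -(A + A)/2 = -A)
q = -3 (q = -5 + 2 = -3)
P = 400 (P = (-3 - 17)² = (-20)² = 400)
K(-6)*P = -1*(-6)*400 = 6*400 = 2400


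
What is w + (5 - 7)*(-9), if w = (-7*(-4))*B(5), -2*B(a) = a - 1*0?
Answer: -52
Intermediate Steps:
B(a) = -a/2 (B(a) = -(a - 1*0)/2 = -(a + 0)/2 = -a/2)
w = -70 (w = (-7*(-4))*(-½*5) = 28*(-5/2) = -70)
w + (5 - 7)*(-9) = -70 + (5 - 7)*(-9) = -70 - 2*(-9) = -70 + 18 = -52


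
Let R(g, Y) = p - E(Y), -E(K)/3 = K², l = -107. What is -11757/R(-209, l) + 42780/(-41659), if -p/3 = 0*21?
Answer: -653049841/476953891 ≈ -1.3692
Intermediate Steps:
E(K) = -3*K²
p = 0 (p = -0*21 = -3*0 = 0)
R(g, Y) = 3*Y² (R(g, Y) = 0 - (-3)*Y² = 0 + 3*Y² = 3*Y²)
-11757/R(-209, l) + 42780/(-41659) = -11757/(3*(-107)²) + 42780/(-41659) = -11757/(3*11449) + 42780*(-1/41659) = -11757/34347 - 42780/41659 = -11757*1/34347 - 42780/41659 = -3919/11449 - 42780/41659 = -653049841/476953891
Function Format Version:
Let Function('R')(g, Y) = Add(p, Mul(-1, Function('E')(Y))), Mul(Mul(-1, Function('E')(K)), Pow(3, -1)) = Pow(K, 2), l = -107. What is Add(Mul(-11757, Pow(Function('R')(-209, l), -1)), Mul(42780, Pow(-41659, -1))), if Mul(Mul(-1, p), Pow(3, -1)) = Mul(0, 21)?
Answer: Rational(-653049841, 476953891) ≈ -1.3692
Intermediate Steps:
Function('E')(K) = Mul(-3, Pow(K, 2))
p = 0 (p = Mul(-3, Mul(0, 21)) = Mul(-3, 0) = 0)
Function('R')(g, Y) = Mul(3, Pow(Y, 2)) (Function('R')(g, Y) = Add(0, Mul(-1, Mul(-3, Pow(Y, 2)))) = Add(0, Mul(3, Pow(Y, 2))) = Mul(3, Pow(Y, 2)))
Add(Mul(-11757, Pow(Function('R')(-209, l), -1)), Mul(42780, Pow(-41659, -1))) = Add(Mul(-11757, Pow(Mul(3, Pow(-107, 2)), -1)), Mul(42780, Pow(-41659, -1))) = Add(Mul(-11757, Pow(Mul(3, 11449), -1)), Mul(42780, Rational(-1, 41659))) = Add(Mul(-11757, Pow(34347, -1)), Rational(-42780, 41659)) = Add(Mul(-11757, Rational(1, 34347)), Rational(-42780, 41659)) = Add(Rational(-3919, 11449), Rational(-42780, 41659)) = Rational(-653049841, 476953891)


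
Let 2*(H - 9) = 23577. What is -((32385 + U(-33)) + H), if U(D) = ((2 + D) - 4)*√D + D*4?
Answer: -88101/2 + 35*I*√33 ≈ -44051.0 + 201.06*I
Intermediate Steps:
H = 23595/2 (H = 9 + (½)*23577 = 9 + 23577/2 = 23595/2 ≈ 11798.)
U(D) = 4*D + √D*(-2 + D) (U(D) = (-2 + D)*√D + 4*D = √D*(-2 + D) + 4*D = 4*D + √D*(-2 + D))
-((32385 + U(-33)) + H) = -((32385 + ((-33)^(3/2) - 2*I*√33 + 4*(-33))) + 23595/2) = -((32385 + (-33*I*√33 - 2*I*√33 - 132)) + 23595/2) = -((32385 + (-132 - 35*I*√33)) + 23595/2) = -((32253 - 35*I*√33) + 23595/2) = -(88101/2 - 35*I*√33) = -88101/2 + 35*I*√33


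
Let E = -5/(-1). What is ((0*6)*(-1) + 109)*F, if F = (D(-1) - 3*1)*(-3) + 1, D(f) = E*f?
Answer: 2725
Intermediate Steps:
E = 5 (E = -5*(-1) = 5)
D(f) = 5*f
F = 25 (F = (5*(-1) - 3*1)*(-3) + 1 = (-5 - 3)*(-3) + 1 = -8*(-3) + 1 = 24 + 1 = 25)
((0*6)*(-1) + 109)*F = ((0*6)*(-1) + 109)*25 = (0*(-1) + 109)*25 = (0 + 109)*25 = 109*25 = 2725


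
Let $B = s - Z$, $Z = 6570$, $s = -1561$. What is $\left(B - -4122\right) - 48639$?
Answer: $-52648$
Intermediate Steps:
$B = -8131$ ($B = -1561 - 6570 = -8131$)
$\left(B - -4122\right) - 48639 = \left(-8131 - -4122\right) - 48639 = \left(-8131 + 4122\right) - 48639 = -4009 - 48639 = -52648$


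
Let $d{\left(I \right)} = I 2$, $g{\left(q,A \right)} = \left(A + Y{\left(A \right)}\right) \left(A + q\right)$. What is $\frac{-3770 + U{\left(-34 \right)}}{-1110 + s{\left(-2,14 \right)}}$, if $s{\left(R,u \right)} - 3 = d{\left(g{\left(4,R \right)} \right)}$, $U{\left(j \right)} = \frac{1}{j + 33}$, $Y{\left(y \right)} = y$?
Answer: $\frac{3771}{1123} \approx 3.358$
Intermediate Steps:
$U{\left(j \right)} = \frac{1}{33 + j}$
$g{\left(q,A \right)} = 2 A \left(A + q\right)$ ($g{\left(q,A \right)} = \left(A + A\right) \left(A + q\right) = 2 A \left(A + q\right)$)
$d{\left(I \right)} = 2 I$
$s{\left(R,u \right)} = 3 + 4 R \left(4 + R\right)$ ($s{\left(R,u \right)} = 3 + 2 \cdot 2 R \left(R + 4\right) = 3 + 2 \cdot 2 R \left(4 + R\right) = 3 + 4 R \left(4 + R\right)$)
$\frac{-3770 + U{\left(-34 \right)}}{-1110 + s{\left(-2,14 \right)}} = \frac{-3770 + \frac{1}{33 - 34}}{-1110 + \left(3 + 4 \left(-2\right)^{2} + 16 \left(-2\right)\right)} = \frac{-3770 + \frac{1}{-1}}{-1110 + \left(3 + 4 \cdot 4 - 32\right)} = \frac{-3770 - 1}{-1110 + \left(3 + 16 - 32\right)} = - \frac{3771}{-1110 - 13} = - \frac{3771}{-1123} = \left(-3771\right) \left(- \frac{1}{1123}\right) = \frac{3771}{1123}$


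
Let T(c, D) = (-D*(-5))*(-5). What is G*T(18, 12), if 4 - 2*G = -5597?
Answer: -840150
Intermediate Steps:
G = 5601/2 (G = 2 - ½*(-5597) = 2 + 5597/2 = 5601/2 ≈ 2800.5)
T(c, D) = -25*D (T(c, D) = (5*D)*(-5) = -25*D)
G*T(18, 12) = 5601*(-25*12)/2 = (5601/2)*(-300) = -840150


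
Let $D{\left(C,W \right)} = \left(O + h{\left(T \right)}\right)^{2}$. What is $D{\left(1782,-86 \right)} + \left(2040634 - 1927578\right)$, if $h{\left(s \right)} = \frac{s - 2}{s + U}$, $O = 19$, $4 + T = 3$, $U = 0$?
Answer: $113540$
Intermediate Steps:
$T = -1$ ($T = -4 + 3 = -1$)
$h{\left(s \right)} = \frac{-2 + s}{s}$ ($h{\left(s \right)} = \frac{s - 2}{s + 0} = \frac{-2 + s}{s}$)
$D{\left(C,W \right)} = 484$ ($D{\left(C,W \right)} = \left(19 + \frac{-2 - 1}{-1}\right)^{2} = \left(19 - -3\right)^{2} = \left(19 + 3\right)^{2} = 22^{2} = 484$)
$D{\left(1782,-86 \right)} + \left(2040634 - 1927578\right) = 484 + \left(2040634 - 1927578\right) = 484 + 113056 = 113540$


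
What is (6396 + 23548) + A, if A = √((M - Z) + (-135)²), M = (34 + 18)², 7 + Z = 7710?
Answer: 29944 + √13226 ≈ 30059.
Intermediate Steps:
Z = 7703 (Z = -7 + 7710 = 7703)
M = 2704 (M = 52² = 2704)
A = √13226 (A = √((2704 - 1*7703) + (-135)²) = √((2704 - 7703) + 18225) = √(-4999 + 18225) = √13226 ≈ 115.00)
(6396 + 23548) + A = (6396 + 23548) + √13226 = 29944 + √13226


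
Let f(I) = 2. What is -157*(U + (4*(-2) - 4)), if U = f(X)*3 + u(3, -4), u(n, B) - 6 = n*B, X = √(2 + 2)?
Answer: 1884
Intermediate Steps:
X = 2 (X = √4 = 2)
u(n, B) = 6 + B*n (u(n, B) = 6 + n*B = 6 + B*n)
U = 0 (U = 2*3 + (6 - 4*3) = 6 + (6 - 12) = 6 - 6 = 0)
-157*(U + (4*(-2) - 4)) = -157*(0 + (4*(-2) - 4)) = -157*(0 + (-8 - 4)) = -157*(0 - 12) = -157*(-12) = 1884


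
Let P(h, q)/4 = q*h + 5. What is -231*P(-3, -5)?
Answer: -18480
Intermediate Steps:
P(h, q) = 20 + 4*h*q (P(h, q) = 4*(q*h + 5) = 4*(h*q + 5) = 4*(5 + h*q) = 20 + 4*h*q)
-231*P(-3, -5) = -231*(20 + 4*(-3)*(-5)) = -231*(20 + 60) = -231*80 = -18480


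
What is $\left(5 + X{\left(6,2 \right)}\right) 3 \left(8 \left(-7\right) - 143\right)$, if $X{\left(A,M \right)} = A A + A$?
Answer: $-28059$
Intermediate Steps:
$X{\left(A,M \right)} = A + A^{2}$ ($X{\left(A,M \right)} = A^{2} + A = A + A^{2}$)
$\left(5 + X{\left(6,2 \right)}\right) 3 \left(8 \left(-7\right) - 143\right) = \left(5 + 6 \left(1 + 6\right)\right) 3 \left(8 \left(-7\right) - 143\right) = \left(5 + 6 \cdot 7\right) 3 \left(-56 - 143\right) = \left(5 + 42\right) 3 \left(-199\right) = 47 \cdot 3 \left(-199\right) = 141 \left(-199\right) = -28059$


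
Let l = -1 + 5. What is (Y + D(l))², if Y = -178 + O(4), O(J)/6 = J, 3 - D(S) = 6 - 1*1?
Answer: 24336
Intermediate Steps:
l = 4
D(S) = -2 (D(S) = 3 - (6 - 1*1) = 3 - (6 - 1) = 3 - 1*5 = 3 - 5 = -2)
O(J) = 6*J
Y = -154 (Y = -178 + 6*4 = -178 + 24 = -154)
(Y + D(l))² = (-154 - 2)² = (-156)² = 24336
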